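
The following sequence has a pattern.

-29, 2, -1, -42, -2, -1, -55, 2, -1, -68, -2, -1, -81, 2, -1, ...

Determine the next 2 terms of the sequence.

-94, -2

Read the sequence 3 terms at a time; column i is its own pattern.
Track A is -29, -42, -55, -68, -81, which is linear: a_n = -16 − 13·n.
Track B is 2, -2, 2, -2, 2, which is the oscillation 2·(−1)^(n+1).
Track C is -1, -1, -1, -1, -1, which is constant -1.
The 16th slot belongs to track A; its 6th term is -94.
The 17th slot belongs to track B; its 6th term is -2.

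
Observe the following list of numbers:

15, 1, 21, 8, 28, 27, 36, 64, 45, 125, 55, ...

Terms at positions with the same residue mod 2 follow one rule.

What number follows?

216

Split by position mod 2 into 2 tracks.
Subsequence A = 15, 21, 28, 36, 45, 55: the triangular numbers T_5, T_6, ….
Subsequence B = 1, 8, 27, 64, 125: consecutive cubes n³ from n = 1.
Term 12 comes from subsequence B (its 6th entry): 216.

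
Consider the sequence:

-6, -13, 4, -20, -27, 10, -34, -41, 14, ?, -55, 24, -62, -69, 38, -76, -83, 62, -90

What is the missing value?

Reading positions in blocks of 3 reveals the pattern AAB — 2 tracks woven together.
Track A: -6, -13, -20, -27, -34, -41, ?, -55, -62, -69, -76, -83, -90 (arithmetic with common difference −7).
Track B: 4, 10, 14, 24, 38, 62 (each term equals the sum of the previous two).
The gap is track A's term 7; the rule gives -48.

-48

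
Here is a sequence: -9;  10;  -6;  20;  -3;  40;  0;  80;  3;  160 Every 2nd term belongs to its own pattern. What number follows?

6

Split by position mod 2 into 2 tracks.
Track A = -9, -6, -3, 0, 3: linear: a_n = -12 + 3·n.
Track B = 10, 20, 40, 80, 160: multiplying by 2 each time.
Position 11 → track A, term 6 = 6.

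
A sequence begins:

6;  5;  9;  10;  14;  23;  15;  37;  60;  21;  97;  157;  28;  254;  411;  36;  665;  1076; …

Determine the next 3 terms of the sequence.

45, 1741, 2817

The slot pattern repeats as ABB (period 3), so there are 2 interleaved tracks.
Track A = 6, 10, 15, 21, 28, 36: triangular numbers n(n+1)/2 for n = 3, 4, ….
Track B = 5, 9, 14, 23, 37, 60, 97, 157, 254, 411, 665, 1076: a Fibonacci-like recurrence a_n = a_{n-1} + a_{n-2}.
Position 19 → track A, term 7 = 45.
The 20th slot belongs to track B; its 13th term is 1741.
Position 21 → track B, term 14 = 2817.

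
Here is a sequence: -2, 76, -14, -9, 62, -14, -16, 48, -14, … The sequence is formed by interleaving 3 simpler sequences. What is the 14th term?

Read the sequence 3 terms at a time; column i is its own pattern.
Track A: -2, -9, -16. Arithmetic, step −7.
Track B: 76, 62, 48. Linear: a_n = 90 − 14·n.
Track C: -14, -14, -14. Constant -14.
Position 14 → track B, term 5 = 20.

20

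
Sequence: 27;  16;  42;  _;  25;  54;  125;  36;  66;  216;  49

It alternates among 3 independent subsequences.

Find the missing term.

Read the sequence 3 terms at a time; column i is its own pattern.
Track A = 27, ?, 125, 216: consecutive cubes n³ from n = 3.
Track B = 16, 25, 36, 49: perfect squares starting at 4².
Track C = 42, 54, 66: arithmetic, step +12.
The gap is track A's term 2; the rule gives 64.

64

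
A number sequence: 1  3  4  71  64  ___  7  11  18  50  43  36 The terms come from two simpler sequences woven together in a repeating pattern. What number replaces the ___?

57

Positions follow the repeating pattern AAABBB; grouping by letter gives 2 tracks.
Track A: 1, 3, 4, 7, 11, 18 — Fibonacci-style (each term is the sum of the two before it).
Track B: 71, 64, ?, 50, 43, 36 — linear: a_n = 78 − 7·n.
Filling track B at index 3 by its rule yields 57.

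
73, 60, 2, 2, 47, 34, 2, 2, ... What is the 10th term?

8

Positions follow the repeating pattern AABB; grouping by letter gives 2 tracks.
Track A: 73, 60, 47, 34. Subtracting 13 each time.
Track B: 2, 2, 2, 2. Always 2.
Position 10 falls in track A as its term 6, giving 8.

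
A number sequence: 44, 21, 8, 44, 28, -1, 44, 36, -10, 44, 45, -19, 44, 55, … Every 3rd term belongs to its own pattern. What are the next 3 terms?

Split by position mod 3: positions 1, 4, 7, … form one track, and each other residue class forms its own.
Stream A is 44, 44, 44, 44, 44, which is always 44.
Stream B is 21, 28, 36, 45, 55, which is triangular numbers starting at T_6.
Stream C is 8, -1, -10, -19, which is arithmetic with common difference −9.
The 15th slot belongs to stream C; its 5th term is -28.
Term 16 comes from stream A (its 6th entry): 44.
The 17th slot belongs to stream B; its 6th term is 66.

-28, 44, 66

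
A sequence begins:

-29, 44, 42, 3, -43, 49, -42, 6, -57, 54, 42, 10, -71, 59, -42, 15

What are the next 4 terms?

-85, 64, 42, 21

Split by position mod 4 into 4 tracks.
Stream A: -29, -43, -57, -71. Arithmetic, step −14.
Stream B: 44, 49, 54, 59. Arithmetic, step +5.
Stream C: 42, -42, 42, -42. Alternating ±42.
Stream D: 3, 6, 10, 15. The triangular numbers T_2, T_3, ….
Position 17 → stream A, term 5 = -85.
Position 18 falls in stream B as its term 5, giving 64.
The 19th slot belongs to stream C; its 5th term is 42.
Position 20 → stream D, term 5 = 21.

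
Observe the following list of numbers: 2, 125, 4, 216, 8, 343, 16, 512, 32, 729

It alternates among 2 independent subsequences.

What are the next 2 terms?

64, 1000

The terms cycle through 2 interleaved subsequences.
Track A: 2, 4, 8, 16, 32 — a geometric progression (common ratio 2).
Track B: 125, 216, 343, 512, 729 — the cubes 5³, 6³, 7³, ….
Position 11 falls in track A as its term 6, giving 64.
Term 12 comes from track B (its 6th entry): 1000.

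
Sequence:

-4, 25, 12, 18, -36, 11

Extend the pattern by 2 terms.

Positions 1, 3, 5, … form one subsequence and positions 2, 4, 6, … form another.
Track A: -4, 12, -36 (multiplying by -3 each time).
Track B: 25, 18, 11 (subtracting 7 each time).
Term 7 comes from track A (its 4th entry): 108.
Position 8 → track B, term 4 = 4.

108, 4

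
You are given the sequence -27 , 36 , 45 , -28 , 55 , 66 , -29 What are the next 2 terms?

The slot pattern repeats as ABB (period 3), so there are 2 interleaved tracks.
Track A: -27, -28, -29 — arithmetic, step −1.
Track B: 36, 45, 55, 66 — the triangular numbers T_8, T_9, ….
Position 8 → track B, term 5 = 78.
The 9th slot belongs to track B; its 6th term is 91.

78, 91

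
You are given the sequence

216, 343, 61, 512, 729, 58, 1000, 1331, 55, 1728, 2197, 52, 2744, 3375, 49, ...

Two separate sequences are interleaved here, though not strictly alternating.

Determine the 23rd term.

9261

Positions follow the repeating pattern AAB; grouping by letter gives 2 tracks.
Subsequence A: 216, 343, 512, 729, 1000, 1331, 1728, 2197, 2744, 3375 — consecutive cubes n³ from n = 6.
Subsequence B: 61, 58, 55, 52, 49 — arithmetic with common difference −3.
Term 23 comes from subsequence A (its 16th entry): 9261.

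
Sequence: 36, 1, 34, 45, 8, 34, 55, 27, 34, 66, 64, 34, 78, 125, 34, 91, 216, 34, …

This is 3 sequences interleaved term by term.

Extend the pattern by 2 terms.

105, 343

Split by position mod 3: positions 1, 4, 7, … form one track, and each other residue class forms its own.
Track A is 36, 45, 55, 66, 78, 91, which is triangular numbers starting at T_8.
Track B is 1, 8, 27, 64, 125, 216, which is perfect cubes starting at 1³.
Track C is 34, 34, 34, 34, 34, 34, which is the constant sequence 34.
Position 19 → track A, term 7 = 105.
Position 20 → track B, term 7 = 343.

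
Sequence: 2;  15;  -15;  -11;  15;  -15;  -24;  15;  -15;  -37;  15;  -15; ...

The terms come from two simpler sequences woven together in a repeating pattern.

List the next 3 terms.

-50, 15, -15

The slot pattern repeats as ABB (period 3), so there are 2 interleaved tracks.
Track A = 2, -11, -24, -37: arithmetic, step −13.
Track B = 15, -15, 15, -15, 15, -15, 15, -15: oscillating between 15 and -15.
Position 13 → track A, term 5 = -50.
Term 14 comes from track B (its 9th entry): 15.
Position 15 → track B, term 10 = -15.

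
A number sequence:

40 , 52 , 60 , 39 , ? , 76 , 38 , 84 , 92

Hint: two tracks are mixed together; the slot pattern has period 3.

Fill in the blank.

68

Positions follow the repeating pattern ABB; grouping by letter gives 2 tracks.
Track A = 40, 39, 38: subtracting 1 each time.
Track B = 52, 60, ?, 76, 84, 92: arithmetic with common difference +8.
So the missing entry in track B is 68.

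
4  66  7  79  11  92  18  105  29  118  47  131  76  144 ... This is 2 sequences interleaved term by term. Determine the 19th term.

Taking every 2nd term gives 2 separate tracks.
Track A: 4, 7, 11, 18, 29, 47, 76 — Fibonacci-style (each term is the sum of the two before it).
Track B: 66, 79, 92, 105, 118, 131, 144 — adding 13 each time.
Position 19 → track A, term 10 = 322.

322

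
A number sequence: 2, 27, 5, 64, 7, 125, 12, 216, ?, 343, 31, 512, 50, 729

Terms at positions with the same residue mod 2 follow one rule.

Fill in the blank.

19

Split by position mod 2 into 2 tracks.
Stream A is 2, 5, 7, 12, ?, 31, 50, which is a Fibonacci-like recurrence a_n = a_{n-1} + a_{n-2}.
Stream B is 27, 64, 125, 216, 343, 512, 729, which is perfect cubes starting at 3³.
So the missing entry in stream A is 19.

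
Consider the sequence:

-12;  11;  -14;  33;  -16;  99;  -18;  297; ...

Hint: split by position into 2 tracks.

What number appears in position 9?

Positions 1, 3, 5, … form one subsequence and positions 2, 4, 6, … form another.
Subsequence A is -12, -14, -16, -18, which is arithmetic, step −2.
Subsequence B is 11, 33, 99, 297, which is multiplying by 3 each time.
The 9th slot belongs to subsequence A; its 5th term is -20.

-20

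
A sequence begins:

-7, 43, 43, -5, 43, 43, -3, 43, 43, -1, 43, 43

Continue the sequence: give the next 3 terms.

1, 43, 43

The slot pattern repeats as ABB (period 3), so there are 2 interleaved tracks.
Track A is -7, -5, -3, -1, which is arithmetic with common difference +2.
Track B is 43, 43, 43, 43, 43, 43, 43, 43, which is constant 43.
Position 13 → track A, term 5 = 1.
Position 14 → track B, term 9 = 43.
Position 15 → track B, term 10 = 43.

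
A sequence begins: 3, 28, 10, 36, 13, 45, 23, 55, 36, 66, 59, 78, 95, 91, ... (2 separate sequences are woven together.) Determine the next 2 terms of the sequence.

154, 105

Taking every 2nd term gives 2 separate tracks.
Track A = 3, 10, 13, 23, 36, 59, 95: a Fibonacci-like recurrence a_n = a_{n-1} + a_{n-2}.
Track B = 28, 36, 45, 55, 66, 78, 91: triangular numbers starting at T_7.
The 15th slot belongs to track A; its 8th term is 154.
The 16th slot belongs to track B; its 8th term is 105.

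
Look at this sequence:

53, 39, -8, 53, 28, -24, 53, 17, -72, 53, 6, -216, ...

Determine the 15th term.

Taking every 3rd term gives 3 separate tracks.
Track A: 53, 53, 53, 53 — always 53.
Track B: 39, 28, 17, 6 — arithmetic with common difference −11.
Track C: -8, -24, -72, -216 — multiplying by 3 each time.
Position 15 → track C, term 5 = -648.

-648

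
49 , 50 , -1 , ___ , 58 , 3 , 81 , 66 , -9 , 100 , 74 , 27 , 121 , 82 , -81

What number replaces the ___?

The terms cycle through 3 interleaved subsequences.
Subsequence A = 49, ?, 81, 100, 121: the squares 7², 8², 9², ….
Subsequence B = 50, 58, 66, 74, 82: arithmetic, step +8.
Subsequence C = -1, 3, -9, 27, -81: geometric with ratio -3.
The gap is subsequence A's term 2; the rule gives 64.

64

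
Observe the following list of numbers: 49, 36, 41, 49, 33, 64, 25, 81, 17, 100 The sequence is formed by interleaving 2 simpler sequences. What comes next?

The terms cycle through 2 interleaved subsequences.
Track A = 49, 41, 33, 25, 17: subtracting 8 each time.
Track B = 36, 49, 64, 81, 100: perfect squares starting at 6².
Term 11 comes from track A (its 6th entry): 9.

9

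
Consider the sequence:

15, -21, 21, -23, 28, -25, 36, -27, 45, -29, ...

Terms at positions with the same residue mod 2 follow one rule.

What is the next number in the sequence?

55

Taking every 2nd term gives 2 separate tracks.
Track A: 15, 21, 28, 36, 45 (the triangular numbers T_5, T_6, …).
Track B: -21, -23, -25, -27, -29 (subtracting 2 each time).
The 11th slot belongs to track A; its 6th term is 55.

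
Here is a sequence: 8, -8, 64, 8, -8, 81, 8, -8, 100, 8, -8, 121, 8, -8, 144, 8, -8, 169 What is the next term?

8

Positions follow the repeating pattern AAB; grouping by letter gives 2 tracks.
Track A: 8, -8, 8, -8, 8, -8, 8, -8, 8, -8, 8, -8. Alternating ±8.
Track B: 64, 81, 100, 121, 144, 169. Consecutive squares n² from n = 8.
The 19th slot belongs to track A; its 13th term is 8.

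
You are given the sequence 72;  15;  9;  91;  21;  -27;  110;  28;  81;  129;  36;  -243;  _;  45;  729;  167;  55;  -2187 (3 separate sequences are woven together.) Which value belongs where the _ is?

The terms cycle through 3 interleaved subsequences.
Track A: 72, 91, 110, 129, ?, 167 — linear: a_n = 53 + 19·n.
Track B: 15, 21, 28, 36, 45, 55 — the triangular numbers T_5, T_6, ….
Track C: 9, -27, 81, -243, 729, -2187 — multiplying by -3 each time.
So the missing entry in track A is 148.

148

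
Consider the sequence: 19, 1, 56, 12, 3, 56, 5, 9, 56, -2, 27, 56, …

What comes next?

-9

The terms cycle through 3 interleaved subsequences.
Track A is 19, 12, 5, -2, which is subtracting 7 each time.
Track B is 1, 3, 9, 27, which is powers 3^0, 3^1, 3^2, ….
Track C is 56, 56, 56, 56, which is always 56.
Position 13 falls in track A as its term 5, giving -9.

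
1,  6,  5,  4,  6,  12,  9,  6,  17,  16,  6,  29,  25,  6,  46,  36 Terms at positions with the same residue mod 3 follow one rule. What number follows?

The terms cycle through 3 interleaved subsequences.
Subsequence A: 1, 4, 9, 16, 25, 36. Consecutive squares n² from n = 1.
Subsequence B: 6, 6, 6, 6, 6. The constant sequence 6.
Subsequence C: 5, 12, 17, 29, 46. Each term equals the sum of the previous two.
The 17th slot belongs to subsequence B; its 6th term is 6.

6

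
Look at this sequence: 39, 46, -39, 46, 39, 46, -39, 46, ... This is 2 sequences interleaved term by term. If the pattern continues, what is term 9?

Positions 1, 3, 5, … form one subsequence and positions 2, 4, 6, … form another.
Subsequence A is 39, -39, 39, -39, which is alternating ±39.
Subsequence B is 46, 46, 46, 46, which is constant 46.
Term 9 comes from subsequence A (its 5th entry): 39.

39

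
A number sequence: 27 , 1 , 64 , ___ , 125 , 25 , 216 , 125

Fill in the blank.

Odd-indexed and even-indexed terms follow separate rules.
Track A: 27, 64, 125, 216 — the cubes 3³, 4³, 5³, ….
Track B: 1, ?, 25, 125 — successive powers of 5.
The gap is track B's term 2; the rule gives 5.

5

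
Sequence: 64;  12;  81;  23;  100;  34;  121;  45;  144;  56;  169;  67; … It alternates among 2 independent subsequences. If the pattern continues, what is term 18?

100

Odd-indexed and even-indexed terms follow separate rules.
Track A: 64, 81, 100, 121, 144, 169. The squares 8², 9², 10², ….
Track B: 12, 23, 34, 45, 56, 67. Arithmetic with common difference +11.
Position 18 → track B, term 9 = 100.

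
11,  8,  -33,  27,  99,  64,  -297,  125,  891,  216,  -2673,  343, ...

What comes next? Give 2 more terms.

8019, 512

The terms cycle through 2 interleaved subsequences.
Track A: 11, -33, 99, -297, 891, -2673 — geometric with ratio -3.
Track B: 8, 27, 64, 125, 216, 343 — consecutive cubes n³ from n = 2.
Position 13 falls in track A as its term 7, giving 8019.
Term 14 comes from track B (its 7th entry): 512.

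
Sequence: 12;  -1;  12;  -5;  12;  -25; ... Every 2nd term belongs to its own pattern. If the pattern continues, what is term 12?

-3125

Odd-indexed and even-indexed terms follow separate rules.
Subsequence A is 12, 12, 12, which is always 12.
Subsequence B is -1, -5, -25, which is multiplying by 5 each time.
Position 12 falls in subsequence B as its term 6, giving -3125.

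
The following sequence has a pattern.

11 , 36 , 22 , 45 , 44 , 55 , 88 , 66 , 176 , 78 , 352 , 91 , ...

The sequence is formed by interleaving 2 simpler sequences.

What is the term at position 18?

The terms cycle through 2 interleaved subsequences.
Subsequence A: 11, 22, 44, 88, 176, 352. A geometric progression (common ratio 2).
Subsequence B: 36, 45, 55, 66, 78, 91. The triangular numbers T_8, T_9, ….
Position 18 → subsequence B, term 9 = 136.

136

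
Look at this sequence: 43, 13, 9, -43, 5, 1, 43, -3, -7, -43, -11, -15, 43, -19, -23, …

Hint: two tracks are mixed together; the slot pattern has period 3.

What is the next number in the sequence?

-43

Positions follow the repeating pattern ABB; grouping by letter gives 2 tracks.
Track A: 43, -43, 43, -43, 43 (alternating ±43).
Track B: 13, 9, 5, 1, -3, -7, -11, -15, -19, -23 (arithmetic with common difference −4).
Position 16 falls in track A as its term 6, giving -43.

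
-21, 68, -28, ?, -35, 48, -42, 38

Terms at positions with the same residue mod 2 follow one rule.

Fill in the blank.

The terms cycle through 2 interleaved subsequences.
Track A is -21, -28, -35, -42, which is subtracting 7 each time.
Track B is 68, ?, 48, 38, which is subtracting 10 each time.
The gap is track B's term 2; the rule gives 58.

58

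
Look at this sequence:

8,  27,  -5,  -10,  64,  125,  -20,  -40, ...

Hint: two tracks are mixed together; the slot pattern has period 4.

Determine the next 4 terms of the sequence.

Positions follow the repeating pattern AABB; grouping by letter gives 2 tracks.
Track A is 8, 27, 64, 125, which is consecutive cubes n³ from n = 2.
Track B is -5, -10, -20, -40, which is geometric, ×2 each step.
The 9th slot belongs to track A; its 5th term is 216.
Position 10 falls in track A as its term 6, giving 343.
Position 11 falls in track B as its term 5, giving -80.
Term 12 comes from track B (its 6th entry): -160.

216, 343, -80, -160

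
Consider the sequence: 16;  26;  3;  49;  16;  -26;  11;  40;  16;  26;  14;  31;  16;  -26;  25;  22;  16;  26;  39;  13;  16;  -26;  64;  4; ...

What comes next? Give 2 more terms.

Split by position mod 4 into 4 tracks.
Track A: 16, 16, 16, 16, 16, 16. The constant sequence 16.
Track B: 26, -26, 26, -26, 26, -26. Alternating ±26.
Track C: 3, 11, 14, 25, 39, 64. A Fibonacci-like recurrence a_n = a_{n-1} + a_{n-2}.
Track D: 49, 40, 31, 22, 13, 4. Arithmetic, step −9.
The 25th slot belongs to track A; its 7th term is 16.
Term 26 comes from track B (its 7th entry): 26.

16, 26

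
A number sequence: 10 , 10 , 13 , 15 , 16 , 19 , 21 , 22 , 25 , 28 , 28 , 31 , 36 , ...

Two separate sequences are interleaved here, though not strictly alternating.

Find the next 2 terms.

34, 37

Positions follow the repeating pattern ABB; grouping by letter gives 2 tracks.
Stream A = 10, 15, 21, 28, 36: triangular numbers n(n+1)/2 for n = 4, 5, ….
Stream B = 10, 13, 16, 19, 22, 25, 28, 31: arithmetic with common difference +3.
Term 14 comes from stream B (its 9th entry): 34.
Term 15 comes from stream B (its 10th entry): 37.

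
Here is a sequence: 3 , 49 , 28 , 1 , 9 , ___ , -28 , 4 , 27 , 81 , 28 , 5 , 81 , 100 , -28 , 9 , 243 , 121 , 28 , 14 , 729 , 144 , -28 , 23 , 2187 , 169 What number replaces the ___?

The terms cycle through 4 interleaved subsequences.
Subsequence A: 3, 9, 27, 81, 243, 729, 2187 — powers 3^1, 3^2, 3^3, ….
Subsequence B: 49, ?, 81, 100, 121, 144, 169 — consecutive squares n² from n = 7.
Subsequence C: 28, -28, 28, -28, 28, -28 — alternating ±28.
Subsequence D: 1, 4, 5, 9, 14, 23 — each term equals the sum of the previous two.
So the missing entry in subsequence B is 64.

64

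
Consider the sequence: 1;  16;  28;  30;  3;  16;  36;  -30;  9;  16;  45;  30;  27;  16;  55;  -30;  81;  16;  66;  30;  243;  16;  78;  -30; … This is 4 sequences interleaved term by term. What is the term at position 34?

Read the sequence 4 terms at a time; column i is its own pattern.
Track A = 1, 3, 9, 27, 81, 243: powers of 3.
Track B = 16, 16, 16, 16, 16, 16: the constant sequence 16.
Track C = 28, 36, 45, 55, 66, 78: the triangular numbers T_7, T_8, ….
Track D = 30, -30, 30, -30, 30, -30: alternating ±30.
Position 34 falls in track B as its term 9, giving 16.

16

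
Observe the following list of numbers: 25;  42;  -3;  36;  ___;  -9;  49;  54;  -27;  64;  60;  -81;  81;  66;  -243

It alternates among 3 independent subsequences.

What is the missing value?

48

Split by position mod 3 into 3 tracks.
Subsequence A: 25, 36, 49, 64, 81 — consecutive squares n² from n = 5.
Subsequence B: 42, ?, 54, 60, 66 — arithmetic with common difference +6.
Subsequence C: -3, -9, -27, -81, -243 — multiplying by 3 each time.
Filling subsequence B at index 2 by its rule yields 48.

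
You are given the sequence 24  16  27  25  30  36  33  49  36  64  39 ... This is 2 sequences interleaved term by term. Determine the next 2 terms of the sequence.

Taking every 2nd term gives 2 separate tracks.
Track A = 24, 27, 30, 33, 36, 39: linear: a_n = 21 + 3·n.
Track B = 16, 25, 36, 49, 64: the squares 4², 5², 6², ….
The 12th slot belongs to track B; its 6th term is 81.
Position 13 → track A, term 7 = 42.

81, 42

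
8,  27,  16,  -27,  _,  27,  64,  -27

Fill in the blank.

32

Split by position mod 2 into 2 tracks.
Subsequence A = 8, 16, ?, 64: successive powers of 2.
Subsequence B = 27, -27, 27, -27: alternating ±27.
So the missing entry in subsequence A is 32.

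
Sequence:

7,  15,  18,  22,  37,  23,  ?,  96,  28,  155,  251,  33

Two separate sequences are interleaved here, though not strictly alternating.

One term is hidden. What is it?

The slot pattern repeats as AAB (period 3), so there are 2 interleaved tracks.
Track A is 7, 15, 22, 37, ?, 96, 155, 251, which is a Fibonacci-like recurrence a_n = a_{n-1} + a_{n-2}.
Track B is 18, 23, 28, 33, which is adding 5 each time.
So the missing entry in track A is 59.

59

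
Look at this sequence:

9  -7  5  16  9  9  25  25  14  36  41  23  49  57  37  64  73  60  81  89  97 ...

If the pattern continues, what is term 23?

Split by position mod 3: positions 1, 4, 7, … form one track, and each other residue class forms its own.
Track A: 9, 16, 25, 36, 49, 64, 81. Perfect squares starting at 3².
Track B: -7, 9, 25, 41, 57, 73, 89. Adding 16 each time.
Track C: 5, 9, 14, 23, 37, 60, 97. Fibonacci-style (each term is the sum of the two before it).
Position 23 falls in track B as its term 8, giving 105.

105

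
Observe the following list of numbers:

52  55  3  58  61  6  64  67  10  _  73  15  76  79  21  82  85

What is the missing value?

70

Positions follow the repeating pattern AAB; grouping by letter gives 2 tracks.
Stream A: 52, 55, 58, 61, 64, 67, ?, 73, 76, 79, 82, 85. Arithmetic with common difference +3.
Stream B: 3, 6, 10, 15, 21. The triangular numbers T_2, T_3, ….
The gap is stream A's term 7; the rule gives 70.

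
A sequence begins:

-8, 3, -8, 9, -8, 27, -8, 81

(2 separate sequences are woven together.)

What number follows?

-8

The terms cycle through 2 interleaved subsequences.
Track A is -8, -8, -8, -8, which is constant -8.
Track B is 3, 9, 27, 81, which is powers 3^1, 3^2, 3^3, ….
Position 9 falls in track A as its term 5, giving -8.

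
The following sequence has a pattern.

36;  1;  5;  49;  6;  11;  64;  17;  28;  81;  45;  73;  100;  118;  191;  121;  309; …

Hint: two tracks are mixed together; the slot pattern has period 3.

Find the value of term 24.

3427

Positions follow the repeating pattern ABB; grouping by letter gives 2 tracks.
Subsequence A: 36, 49, 64, 81, 100, 121 (the squares 6², 7², 8², …).
Subsequence B: 1, 5, 6, 11, 17, 28, 45, 73, 118, 191, 309 (Fibonacci-style (each term is the sum of the two before it)).
Term 24 comes from subsequence B (its 16th entry): 3427.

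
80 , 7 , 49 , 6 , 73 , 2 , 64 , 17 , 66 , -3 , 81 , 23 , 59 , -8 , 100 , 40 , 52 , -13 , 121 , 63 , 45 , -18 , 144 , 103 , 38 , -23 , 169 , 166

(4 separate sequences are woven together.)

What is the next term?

31

Taking every 4th term gives 4 separate tracks.
Track A is 80, 73, 66, 59, 52, 45, 38, which is arithmetic with common difference −7.
Track B is 7, 2, -3, -8, -13, -18, -23, which is linear: a_n = 12 − 5·n.
Track C is 49, 64, 81, 100, 121, 144, 169, which is perfect squares starting at 7².
Track D is 6, 17, 23, 40, 63, 103, 166, which is Fibonacci-style (each term is the sum of the two before it).
The 29th slot belongs to track A; its 8th term is 31.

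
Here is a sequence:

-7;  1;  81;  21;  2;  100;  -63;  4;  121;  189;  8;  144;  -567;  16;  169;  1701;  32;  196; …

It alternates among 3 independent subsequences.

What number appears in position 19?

The terms cycle through 3 interleaved subsequences.
Track A is -7, 21, -63, 189, -567, 1701, which is a geometric progression (common ratio -3).
Track B is 1, 2, 4, 8, 16, 32, which is powers 2^0, 2^1, 2^2, ….
Track C is 81, 100, 121, 144, 169, 196, which is consecutive squares n² from n = 9.
Position 19 → track A, term 7 = -5103.

-5103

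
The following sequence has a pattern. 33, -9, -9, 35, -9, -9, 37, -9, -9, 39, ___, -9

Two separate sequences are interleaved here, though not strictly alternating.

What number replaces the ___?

-9

Reading positions in blocks of 3 reveals the pattern ABB — 2 tracks woven together.
Subsequence A is 33, 35, 37, 39, which is linear: a_n = 31 + 2·n.
Subsequence B is -9, -9, -9, -9, -9, -9, ?, -9, which is constant -9.
So the missing entry in subsequence B is -9.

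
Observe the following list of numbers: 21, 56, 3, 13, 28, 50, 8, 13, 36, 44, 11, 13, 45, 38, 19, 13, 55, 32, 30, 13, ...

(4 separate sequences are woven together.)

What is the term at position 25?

The terms cycle through 4 interleaved subsequences.
Stream A: 21, 28, 36, 45, 55 — triangular numbers starting at T_6.
Stream B: 56, 50, 44, 38, 32 — arithmetic, step −6.
Stream C: 3, 8, 11, 19, 30 — a Fibonacci-like recurrence a_n = a_{n-1} + a_{n-2}.
Stream D: 13, 13, 13, 13, 13 — constant 13.
The 25th slot belongs to stream A; its 7th term is 78.

78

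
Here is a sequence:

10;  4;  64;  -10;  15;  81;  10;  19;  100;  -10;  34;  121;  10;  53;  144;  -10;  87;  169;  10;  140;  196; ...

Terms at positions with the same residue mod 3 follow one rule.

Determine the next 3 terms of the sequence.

-10, 227, 225

The terms cycle through 3 interleaved subsequences.
Track A: 10, -10, 10, -10, 10, -10, 10. Alternating ±10.
Track B: 4, 15, 19, 34, 53, 87, 140. Fibonacci-style (each term is the sum of the two before it).
Track C: 64, 81, 100, 121, 144, 169, 196. Consecutive squares n² from n = 8.
Position 22 falls in track A as its term 8, giving -10.
Position 23 falls in track B as its term 8, giving 227.
Term 24 comes from track C (its 8th entry): 225.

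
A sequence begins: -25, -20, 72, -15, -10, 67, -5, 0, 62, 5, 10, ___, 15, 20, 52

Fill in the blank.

The slot pattern repeats as AAB (period 3), so there are 2 interleaved tracks.
Track A: -25, -20, -15, -10, -5, 0, 5, 10, 15, 20 (arithmetic, step +5).
Track B: 72, 67, 62, ?, 52 (arithmetic, step −5).
Track B's pattern makes the blank 57.

57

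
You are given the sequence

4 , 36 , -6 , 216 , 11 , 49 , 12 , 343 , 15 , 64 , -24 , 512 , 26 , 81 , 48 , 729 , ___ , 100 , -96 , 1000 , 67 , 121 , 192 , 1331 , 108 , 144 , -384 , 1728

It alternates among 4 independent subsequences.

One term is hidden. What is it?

Taking every 4th term gives 4 separate tracks.
Track A: 4, 11, 15, 26, ?, 67, 108 — each term equals the sum of the previous two.
Track B: 36, 49, 64, 81, 100, 121, 144 — the squares 6², 7², 8², ….
Track C: -6, 12, -24, 48, -96, 192, -384 — multiplying by -2 each time.
Track D: 216, 343, 512, 729, 1000, 1331, 1728 — consecutive cubes n³ from n = 6.
Filling track A at index 5 by its rule yields 41.

41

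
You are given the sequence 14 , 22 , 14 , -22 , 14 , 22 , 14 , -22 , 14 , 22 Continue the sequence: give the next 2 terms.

Split by position mod 2 into 2 tracks.
Track A = 14, 14, 14, 14, 14: always 14.
Track B = 22, -22, 22, -22, 22: alternating ±22.
Position 11 → track A, term 6 = 14.
The 12th slot belongs to track B; its 6th term is -22.

14, -22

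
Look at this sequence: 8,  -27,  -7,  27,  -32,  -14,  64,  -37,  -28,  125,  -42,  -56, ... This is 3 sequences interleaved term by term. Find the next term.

Split by position mod 3 into 3 tracks.
Stream A is 8, 27, 64, 125, which is the cubes 2³, 3³, 4³, ….
Stream B is -27, -32, -37, -42, which is arithmetic, step −5.
Stream C is -7, -14, -28, -56, which is a geometric progression (common ratio 2).
Position 13 → stream A, term 5 = 216.

216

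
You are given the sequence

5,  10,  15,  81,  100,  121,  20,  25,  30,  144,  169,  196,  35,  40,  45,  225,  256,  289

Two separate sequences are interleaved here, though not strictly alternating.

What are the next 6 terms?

The slot pattern repeats as AAABBB (period 6), so there are 2 interleaved tracks.
Subsequence A = 5, 10, 15, 20, 25, 30, 35, 40, 45: arithmetic, step +5.
Subsequence B = 81, 100, 121, 144, 169, 196, 225, 256, 289: perfect squares starting at 9².
Position 19 → subsequence A, term 10 = 50.
Term 20 comes from subsequence A (its 11th entry): 55.
Term 21 comes from subsequence A (its 12th entry): 60.
Position 22 → subsequence B, term 10 = 324.
The 23rd slot belongs to subsequence B; its 11th term is 361.
Position 24 → subsequence B, term 12 = 400.

50, 55, 60, 324, 361, 400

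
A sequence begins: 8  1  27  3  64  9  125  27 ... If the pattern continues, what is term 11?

Positions 1, 3, 5, … form one subsequence and positions 2, 4, 6, … form another.
Track A is 8, 27, 64, 125, which is perfect cubes starting at 2³.
Track B is 1, 3, 9, 27, which is multiplying by 3 each time.
The 11th slot belongs to track A; its 6th term is 343.

343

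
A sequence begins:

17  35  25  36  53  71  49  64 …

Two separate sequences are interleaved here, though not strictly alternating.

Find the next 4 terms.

The slot pattern repeats as AABB (period 4), so there are 2 interleaved tracks.
Stream A is 17, 35, 53, 71, which is arithmetic with common difference +18.
Stream B is 25, 36, 49, 64, which is perfect squares starting at 5².
Term 9 comes from stream A (its 5th entry): 89.
The 10th slot belongs to stream A; its 6th term is 107.
The 11th slot belongs to stream B; its 5th term is 81.
Term 12 comes from stream B (its 6th entry): 100.

89, 107, 81, 100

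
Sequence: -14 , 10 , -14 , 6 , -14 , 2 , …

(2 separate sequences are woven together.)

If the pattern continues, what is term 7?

Taking every 2nd term gives 2 separate tracks.
Subsequence A is -14, -14, -14, which is the constant sequence -14.
Subsequence B is 10, 6, 2, which is linear: a_n = 14 − 4·n.
Term 7 comes from subsequence A (its 4th entry): -14.

-14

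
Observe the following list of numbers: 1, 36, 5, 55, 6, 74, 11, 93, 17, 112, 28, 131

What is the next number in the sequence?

45

Odd-indexed and even-indexed terms follow separate rules.
Stream A: 1, 5, 6, 11, 17, 28. Fibonacci-style (each term is the sum of the two before it).
Stream B: 36, 55, 74, 93, 112, 131. Linear: a_n = 17 + 19·n.
Position 13 falls in stream A as its term 7, giving 45.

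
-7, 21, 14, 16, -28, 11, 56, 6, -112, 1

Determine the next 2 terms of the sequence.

224, -4

The terms cycle through 2 interleaved subsequences.
Track A: -7, 14, -28, 56, -112. A geometric progression (common ratio -2).
Track B: 21, 16, 11, 6, 1. Linear: a_n = 26 − 5·n.
Position 11 falls in track A as its term 6, giving 224.
Position 12 → track B, term 6 = -4.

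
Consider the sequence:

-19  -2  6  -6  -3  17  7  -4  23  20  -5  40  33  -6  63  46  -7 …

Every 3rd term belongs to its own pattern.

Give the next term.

The terms cycle through 3 interleaved subsequences.
Track A: -19, -6, 7, 20, 33, 46 — adding 13 each time.
Track B: -2, -3, -4, -5, -6, -7 — arithmetic, step −1.
Track C: 6, 17, 23, 40, 63 — a Fibonacci-like recurrence a_n = a_{n-1} + a_{n-2}.
Term 18 comes from track C (its 6th entry): 103.

103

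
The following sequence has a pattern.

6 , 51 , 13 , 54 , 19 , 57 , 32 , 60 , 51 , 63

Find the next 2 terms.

83, 66

Taking every 2nd term gives 2 separate tracks.
Stream A: 6, 13, 19, 32, 51 (a Fibonacci-like recurrence a_n = a_{n-1} + a_{n-2}).
Stream B: 51, 54, 57, 60, 63 (arithmetic with common difference +3).
Position 11 falls in stream A as its term 6, giving 83.
Position 12 → stream B, term 6 = 66.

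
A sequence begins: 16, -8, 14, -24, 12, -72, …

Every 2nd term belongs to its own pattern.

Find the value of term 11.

The terms cycle through 2 interleaved subsequences.
Stream A: 16, 14, 12 — linear: a_n = 18 − 2·n.
Stream B: -8, -24, -72 — a geometric progression (common ratio 3).
The 11th slot belongs to stream A; its 6th term is 6.

6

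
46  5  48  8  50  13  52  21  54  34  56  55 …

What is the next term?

Taking every 2nd term gives 2 separate tracks.
Track A: 46, 48, 50, 52, 54, 56. Adding 2 each time.
Track B: 5, 8, 13, 21, 34, 55. A Fibonacci-like recurrence a_n = a_{n-1} + a_{n-2}.
The 13th slot belongs to track A; its 7th term is 58.

58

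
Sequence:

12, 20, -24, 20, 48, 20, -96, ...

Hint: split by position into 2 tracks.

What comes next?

Positions 1, 3, 5, … form one subsequence and positions 2, 4, 6, … form another.
Subsequence A: 12, -24, 48, -96 — geometric, ×-2 each step.
Subsequence B: 20, 20, 20 — the constant sequence 20.
Term 8 comes from subsequence B (its 4th entry): 20.

20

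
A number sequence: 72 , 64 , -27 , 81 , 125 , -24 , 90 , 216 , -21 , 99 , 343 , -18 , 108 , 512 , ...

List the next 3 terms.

-15, 117, 729

Taking every 3rd term gives 3 separate tracks.
Stream A is 72, 81, 90, 99, 108, which is arithmetic, step +9.
Stream B is 64, 125, 216, 343, 512, which is the cubes 4³, 5³, 6³, ….
Stream C is -27, -24, -21, -18, which is arithmetic with common difference +3.
Term 15 comes from stream C (its 5th entry): -15.
Position 16 falls in stream A as its term 6, giving 117.
The 17th slot belongs to stream B; its 6th term is 729.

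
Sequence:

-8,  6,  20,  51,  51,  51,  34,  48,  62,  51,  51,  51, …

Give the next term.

76

Positions follow the repeating pattern AAABBB; grouping by letter gives 2 tracks.
Stream A = -8, 6, 20, 34, 48, 62: linear: a_n = -22 + 14·n.
Stream B = 51, 51, 51, 51, 51, 51: constant 51.
Position 13 → stream A, term 7 = 76.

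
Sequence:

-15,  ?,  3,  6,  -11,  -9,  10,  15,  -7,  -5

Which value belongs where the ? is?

Positions follow the repeating pattern AABB; grouping by letter gives 2 tracks.
Subsequence A: -15, ?, -11, -9, -7, -5 (linear: a_n = -17 + 2·n).
Subsequence B: 3, 6, 10, 15 (the triangular numbers T_2, T_3, …).
Subsequence A's pattern makes the blank -13.

-13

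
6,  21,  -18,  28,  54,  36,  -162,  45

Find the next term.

486

Odd-indexed and even-indexed terms follow separate rules.
Track A = 6, -18, 54, -162: multiplying by -3 each time.
Track B = 21, 28, 36, 45: triangular numbers starting at T_6.
Position 9 falls in track A as its term 5, giving 486.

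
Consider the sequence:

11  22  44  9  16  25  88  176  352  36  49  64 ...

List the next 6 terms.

The slot pattern repeats as AAABBB (period 6), so there are 2 interleaved tracks.
Track A: 11, 22, 44, 88, 176, 352 — geometric, ×2 each step.
Track B: 9, 16, 25, 36, 49, 64 — the squares 3², 4², 5², ….
Position 13 → track A, term 7 = 704.
The 14th slot belongs to track A; its 8th term is 1408.
Term 15 comes from track A (its 9th entry): 2816.
Position 16 → track B, term 7 = 81.
The 17th slot belongs to track B; its 8th term is 100.
The 18th slot belongs to track B; its 9th term is 121.

704, 1408, 2816, 81, 100, 121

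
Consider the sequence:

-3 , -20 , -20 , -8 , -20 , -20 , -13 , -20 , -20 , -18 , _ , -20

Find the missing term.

The slot pattern repeats as ABB (period 3), so there are 2 interleaved tracks.
Track A is -3, -8, -13, -18, which is arithmetic, step −5.
Track B is -20, -20, -20, -20, -20, -20, ?, -20, which is always -20.
Filling track B at index 7 by its rule yields -20.

-20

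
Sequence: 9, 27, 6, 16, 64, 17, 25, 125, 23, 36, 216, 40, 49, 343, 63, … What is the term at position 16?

Split by position mod 3: positions 1, 4, 7, … form one track, and each other residue class forms its own.
Track A is 9, 16, 25, 36, 49, which is the squares 3², 4², 5², ….
Track B is 27, 64, 125, 216, 343, which is perfect cubes starting at 3³.
Track C is 6, 17, 23, 40, 63, which is Fibonacci-style (each term is the sum of the two before it).
Position 16 falls in track A as its term 6, giving 64.

64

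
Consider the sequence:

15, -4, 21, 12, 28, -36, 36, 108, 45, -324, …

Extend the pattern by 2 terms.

The terms cycle through 2 interleaved subsequences.
Track A = 15, 21, 28, 36, 45: triangular numbers starting at T_5.
Track B = -4, 12, -36, 108, -324: multiplying by -3 each time.
Term 11 comes from track A (its 6th entry): 55.
Position 12 → track B, term 6 = 972.

55, 972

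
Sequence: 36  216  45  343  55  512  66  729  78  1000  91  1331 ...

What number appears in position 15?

120

Split by position mod 2 into 2 tracks.
Track A: 36, 45, 55, 66, 78, 91. The triangular numbers T_8, T_9, ….
Track B: 216, 343, 512, 729, 1000, 1331. Perfect cubes starting at 6³.
The 15th slot belongs to track A; its 8th term is 120.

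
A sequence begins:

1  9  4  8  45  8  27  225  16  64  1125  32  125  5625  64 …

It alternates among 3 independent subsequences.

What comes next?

216

Taking every 3rd term gives 3 separate tracks.
Stream A = 1, 8, 27, 64, 125: consecutive cubes n³ from n = 1.
Stream B = 9, 45, 225, 1125, 5625: geometric, ×5 each step.
Stream C = 4, 8, 16, 32, 64: successive powers of 2.
The 16th slot belongs to stream A; its 6th term is 216.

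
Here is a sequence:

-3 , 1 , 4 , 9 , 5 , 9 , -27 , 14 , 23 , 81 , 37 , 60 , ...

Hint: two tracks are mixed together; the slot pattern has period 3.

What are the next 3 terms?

-243, 97, 157

Positions follow the repeating pattern ABB; grouping by letter gives 2 tracks.
Track A: -3, 9, -27, 81. Geometric with ratio -3.
Track B: 1, 4, 5, 9, 14, 23, 37, 60. Fibonacci-style (each term is the sum of the two before it).
Term 13 comes from track A (its 5th entry): -243.
Position 14 → track B, term 9 = 97.
The 15th slot belongs to track B; its 10th term is 157.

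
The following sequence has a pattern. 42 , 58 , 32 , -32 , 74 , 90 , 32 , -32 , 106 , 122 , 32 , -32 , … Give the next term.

138

Positions follow the repeating pattern AABB; grouping by letter gives 2 tracks.
Track A: 42, 58, 74, 90, 106, 122 (adding 16 each time).
Track B: 32, -32, 32, -32, 32, -32 (the oscillation 32·(−1)^(n+1)).
The 13th slot belongs to track A; its 7th term is 138.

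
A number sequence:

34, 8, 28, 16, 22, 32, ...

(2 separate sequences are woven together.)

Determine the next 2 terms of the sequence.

Taking every 2nd term gives 2 separate tracks.
Track A: 34, 28, 22 (arithmetic with common difference −6).
Track B: 8, 16, 32 (multiplying by 2 each time).
Position 7 → track A, term 4 = 16.
Term 8 comes from track B (its 4th entry): 64.

16, 64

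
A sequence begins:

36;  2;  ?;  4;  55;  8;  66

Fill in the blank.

Split by position mod 2 into 2 tracks.
Track A = 36, ?, 55, 66: triangular numbers n(n+1)/2 for n = 8, 9, ….
Track B = 2, 4, 8: powers of 2.
Filling track A at index 2 by its rule yields 45.

45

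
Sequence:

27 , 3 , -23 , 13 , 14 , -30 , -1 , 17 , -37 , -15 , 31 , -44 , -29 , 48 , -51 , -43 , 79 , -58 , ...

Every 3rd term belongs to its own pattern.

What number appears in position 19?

-57

Split by position mod 3 into 3 tracks.
Stream A: 27, 13, -1, -15, -29, -43. Arithmetic, step −14.
Stream B: 3, 14, 17, 31, 48, 79. A Fibonacci-like recurrence a_n = a_{n-1} + a_{n-2}.
Stream C: -23, -30, -37, -44, -51, -58. Linear: a_n = -16 − 7·n.
The 19th slot belongs to stream A; its 7th term is -57.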